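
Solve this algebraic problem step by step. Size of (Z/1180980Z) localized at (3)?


3-primary part: 1180980=3^10*20
Size=3^10=59049


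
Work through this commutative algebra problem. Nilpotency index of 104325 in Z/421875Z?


104325^k mod 421875:
k=1: 104325
k=2: 174375
k=3: 0
First zero at k = 3


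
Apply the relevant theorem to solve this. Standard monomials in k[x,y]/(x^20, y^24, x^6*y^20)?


k[x,y]/I, I = (x^20, y^24, x^6*y^20)
Rect: 20x24=480. Corner: (20-6)x(24-20)=56.
dim = 480-56 = 424


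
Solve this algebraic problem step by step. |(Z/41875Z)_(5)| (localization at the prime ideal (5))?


5-primary part: 41875=5^4*67
Size=5^4=625


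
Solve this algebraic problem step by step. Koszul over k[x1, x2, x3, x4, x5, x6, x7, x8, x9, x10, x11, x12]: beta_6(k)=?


C(n,i)=C(12,6)=924


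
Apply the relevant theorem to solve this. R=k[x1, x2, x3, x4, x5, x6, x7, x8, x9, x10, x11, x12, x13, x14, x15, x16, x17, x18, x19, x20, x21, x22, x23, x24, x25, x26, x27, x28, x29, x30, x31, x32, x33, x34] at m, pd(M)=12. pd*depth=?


pd+depth=34
depth=34-12=22
pd*depth=12*22=264


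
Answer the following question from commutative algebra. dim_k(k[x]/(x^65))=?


Basis: 1,x,...,x^64
dim=65


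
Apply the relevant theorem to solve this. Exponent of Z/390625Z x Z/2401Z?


Exponent = lcm of the cyclic orders; pairwise coprime => product.
5^8*7^4=390625*2401=937890625


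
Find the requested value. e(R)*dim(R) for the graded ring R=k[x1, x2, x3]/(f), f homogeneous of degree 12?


e(R)=deg(f)=12, dim(R)=3-1=2
e*dim=12*2=24


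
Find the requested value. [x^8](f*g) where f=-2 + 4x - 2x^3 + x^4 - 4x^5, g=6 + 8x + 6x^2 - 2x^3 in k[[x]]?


[x^8] = sum a_i*b_j, i+j=8
  -4*-2=8
Sum=8


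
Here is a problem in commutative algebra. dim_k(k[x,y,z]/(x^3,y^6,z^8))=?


Basis: x^iy^jz^k, i<3,j<6,k<8
3*6*8=144


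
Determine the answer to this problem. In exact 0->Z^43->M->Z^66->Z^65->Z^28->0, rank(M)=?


Alt sum=0:
(-1)^0*43 + (-1)^1*? + (-1)^2*66 + (-1)^3*65 + (-1)^4*28=0
rank(M)=72


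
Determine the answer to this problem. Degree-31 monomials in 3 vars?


C(d+n-1,n-1)=C(33,2)=528


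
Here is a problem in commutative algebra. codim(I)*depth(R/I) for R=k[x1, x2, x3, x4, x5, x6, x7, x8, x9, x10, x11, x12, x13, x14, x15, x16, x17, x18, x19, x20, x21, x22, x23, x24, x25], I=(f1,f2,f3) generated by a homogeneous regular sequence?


codim=3, depth=dim(R/I)=25-3=22
Product=3*22=66


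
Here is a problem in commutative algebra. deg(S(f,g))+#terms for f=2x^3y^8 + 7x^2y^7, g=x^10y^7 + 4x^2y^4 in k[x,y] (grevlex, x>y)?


LT(f)=2x^3y^8, LT(g)=x^10y^7
lcm(LM)=x^10y^8
S(f,g) (scaled by 2 to clear denominators) = x^7*f - 2y*g = 7x^9y^7 - 8x^2y^5
2 terms, deg 16.
16+2=18


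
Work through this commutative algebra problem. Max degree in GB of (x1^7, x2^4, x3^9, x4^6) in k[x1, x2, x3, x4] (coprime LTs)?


Pure powers, coprime LTs => already GB.
Degrees: 7, 4, 9, 6
Max=9


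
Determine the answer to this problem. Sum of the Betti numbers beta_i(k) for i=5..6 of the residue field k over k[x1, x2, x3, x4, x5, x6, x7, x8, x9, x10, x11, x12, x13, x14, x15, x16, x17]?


Koszul resolution: beta_i(k)=C(n,i), n=17
C(17,5)=6188, C(17,6)=12376
Sum=18564


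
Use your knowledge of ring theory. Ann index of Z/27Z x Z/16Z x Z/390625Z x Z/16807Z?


Exponent = lcm of the cyclic orders; pairwise coprime => product.
3^3*2^4*5^8*7^5=27*16*390625*16807=2836181250000


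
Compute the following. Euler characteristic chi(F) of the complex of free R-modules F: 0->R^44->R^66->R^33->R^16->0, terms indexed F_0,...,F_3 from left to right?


chi = sum (-1)^i * rank:
(-1)^0*44=44
(-1)^1*66=-66
(-1)^2*33=33
(-1)^3*16=-16
chi=-5


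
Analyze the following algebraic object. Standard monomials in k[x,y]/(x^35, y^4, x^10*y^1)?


k[x,y]/I, I = (x^35, y^4, x^10*y^1)
Rect: 35x4=140. Corner: (35-10)x(4-1)=75.
dim = 140-75 = 65


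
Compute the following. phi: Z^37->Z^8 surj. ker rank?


rank(ker) = 37-8 = 29


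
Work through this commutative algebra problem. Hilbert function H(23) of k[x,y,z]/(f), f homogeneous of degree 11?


C(25,2)-C(14,2)=300-91=209


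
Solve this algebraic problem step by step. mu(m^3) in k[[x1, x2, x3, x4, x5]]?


C(n+d-1,d)=C(7,3)=35


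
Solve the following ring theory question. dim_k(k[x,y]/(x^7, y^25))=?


Basis: x^i*y^j, i<7, j<25
7*25=175


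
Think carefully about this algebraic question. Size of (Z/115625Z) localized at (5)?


5-primary part: 115625=5^5*37
Size=5^5=3125


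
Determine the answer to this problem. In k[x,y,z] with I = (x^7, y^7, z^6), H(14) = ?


Need i<7, j<7, k<6 with i+j+k=14.
For each i, j ranges over max(0,14-i-5)..min(6,14-i):
  i=0: j in [9,6] -> 0
  i=1: j in [8,6] -> 0
  i=2: j in [7,6] -> 0
  i=3: j in [6,6] -> 1
  i=4: j in [5,6] -> 2
  i=5: j in [4,6] -> 3
  i=6: j in [3,6] -> 4
H(14) = 0+0+0+1+2+3+4 = 10


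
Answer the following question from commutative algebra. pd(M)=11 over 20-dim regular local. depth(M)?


pd+depth=depth(R)=20
depth=20-11=9


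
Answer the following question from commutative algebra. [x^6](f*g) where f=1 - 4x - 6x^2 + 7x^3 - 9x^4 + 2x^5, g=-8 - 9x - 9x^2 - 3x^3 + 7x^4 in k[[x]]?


[x^6] = sum a_i*b_j, i+j=6
  -6*7=-42
  7*-3=-21
  -9*-9=81
  2*-9=-18
Sum=0


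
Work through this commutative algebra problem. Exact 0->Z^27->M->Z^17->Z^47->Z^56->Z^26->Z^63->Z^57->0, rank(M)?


Alt sum=0:
(-1)^0*27 + (-1)^1*? + (-1)^2*17 + (-1)^3*47 + (-1)^4*56 + (-1)^5*26 + (-1)^6*63 + (-1)^7*57=0
rank(M)=33


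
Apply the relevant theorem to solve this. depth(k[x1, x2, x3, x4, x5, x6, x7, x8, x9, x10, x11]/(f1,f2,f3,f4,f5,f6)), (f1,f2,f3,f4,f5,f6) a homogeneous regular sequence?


depth(R)=11
depth(R/I)=11-6=5


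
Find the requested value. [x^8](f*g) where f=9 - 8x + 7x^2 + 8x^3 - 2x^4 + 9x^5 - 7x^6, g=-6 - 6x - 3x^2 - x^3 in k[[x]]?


[x^8] = sum a_i*b_j, i+j=8
  9*-1=-9
  -7*-3=21
Sum=12


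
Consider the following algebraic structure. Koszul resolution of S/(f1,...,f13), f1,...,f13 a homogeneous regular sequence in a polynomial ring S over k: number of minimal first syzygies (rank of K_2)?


Regular sequence => Koszul complex is the minimal free resolution.
Syz_1 minimally generated by Koszul relations f_i*e_j - f_j*e_i (i<j): mu(Syz_1) = beta_2 = C(m,2) = m(m-1)/2
m=13
13*12/2 = 78


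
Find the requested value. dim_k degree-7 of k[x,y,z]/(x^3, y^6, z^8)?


Need i<3, j<6, k<8 with i+j+k=7.
For each i, j ranges over max(0,7-i-7)..min(5,7-i):
  i=0: j in [0,5] -> 6
  i=1: j in [0,5] -> 6
  i=2: j in [0,5] -> 6
H(7) = 6+6+6 = 18


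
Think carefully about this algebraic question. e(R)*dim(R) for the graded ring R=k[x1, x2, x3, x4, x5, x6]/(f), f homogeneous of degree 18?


e(R)=deg(f)=18, dim(R)=6-1=5
e*dim=18*5=90


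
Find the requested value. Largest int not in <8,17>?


gcd(8,17)=1 => F=ab-a-b=8*17-8-17=136-25=111


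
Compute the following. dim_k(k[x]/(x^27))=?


Basis: 1,x,...,x^26
dim=27


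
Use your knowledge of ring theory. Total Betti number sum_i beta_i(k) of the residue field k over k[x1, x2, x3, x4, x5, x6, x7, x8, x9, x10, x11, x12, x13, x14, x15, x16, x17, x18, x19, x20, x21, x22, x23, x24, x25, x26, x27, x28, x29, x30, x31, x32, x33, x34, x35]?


Koszul resolution: beta_i(k)=C(n,i), n=35
sum_i C(35,i) = 2^35 = 34359738368


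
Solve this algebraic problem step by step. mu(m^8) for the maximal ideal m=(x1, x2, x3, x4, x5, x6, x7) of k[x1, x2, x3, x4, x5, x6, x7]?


Graded Nakayama: mu(m^d) = dim_k (m^d/m^(d+1)) = #degree-8 monomials in 7 vars
C(n+d-1,d)=C(14,8)=3003


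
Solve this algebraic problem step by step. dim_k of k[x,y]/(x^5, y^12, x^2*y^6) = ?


k[x,y]/I, I = (x^5, y^12, x^2*y^6)
Rect: 5x12=60. Corner: (5-2)x(12-6)=18.
dim = 60-18 = 42


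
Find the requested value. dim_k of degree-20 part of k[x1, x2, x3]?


C(d+n-1,n-1)=C(22,2)=231


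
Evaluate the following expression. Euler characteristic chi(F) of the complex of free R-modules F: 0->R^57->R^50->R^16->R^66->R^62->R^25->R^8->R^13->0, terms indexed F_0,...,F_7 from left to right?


chi = sum (-1)^i * rank:
(-1)^0*57=57
(-1)^1*50=-50
(-1)^2*16=16
(-1)^3*66=-66
(-1)^4*62=62
(-1)^5*25=-25
(-1)^6*8=8
(-1)^7*13=-13
chi=-11


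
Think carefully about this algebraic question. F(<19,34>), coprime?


gcd(19,34)=1 => F=ab-a-b=19*34-19-34=646-53=593


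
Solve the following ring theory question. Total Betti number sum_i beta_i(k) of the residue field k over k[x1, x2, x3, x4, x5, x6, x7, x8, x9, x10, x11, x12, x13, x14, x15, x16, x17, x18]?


Koszul resolution: beta_i(k)=C(n,i), n=18
sum_i C(18,i) = 2^18 = 262144


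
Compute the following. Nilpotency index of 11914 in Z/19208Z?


11914^k mod 19208:
k=1: 11914
k=2: 15484
k=3: 2744
k=4: 0
First zero at k = 4


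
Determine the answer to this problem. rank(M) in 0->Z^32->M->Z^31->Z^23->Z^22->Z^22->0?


Alt sum=0:
(-1)^0*32 + (-1)^1*? + (-1)^2*31 + (-1)^3*23 + (-1)^4*22 + (-1)^5*22=0
rank(M)=40


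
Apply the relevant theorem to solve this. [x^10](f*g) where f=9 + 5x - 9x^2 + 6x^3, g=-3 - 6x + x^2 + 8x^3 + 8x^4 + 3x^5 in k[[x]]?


[x^10] = sum a_i*b_j, i+j=10
Sum=0


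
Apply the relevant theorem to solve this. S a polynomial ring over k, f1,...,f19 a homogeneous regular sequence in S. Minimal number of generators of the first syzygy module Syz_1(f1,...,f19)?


Regular sequence => Koszul complex is the minimal free resolution.
Syz_1 minimally generated by Koszul relations f_i*e_j - f_j*e_i (i<j): mu(Syz_1) = beta_2 = C(m,2) = m(m-1)/2
m=19
19*18/2 = 171


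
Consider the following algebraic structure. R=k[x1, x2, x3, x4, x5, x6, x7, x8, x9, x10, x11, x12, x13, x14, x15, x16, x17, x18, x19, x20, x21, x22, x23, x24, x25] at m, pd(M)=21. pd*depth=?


pd+depth=25
depth=25-21=4
pd*depth=21*4=84


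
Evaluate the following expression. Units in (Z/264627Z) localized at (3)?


Local ring = Z/2187Z.
phi(2187) = 3^6*(3-1) = 1458


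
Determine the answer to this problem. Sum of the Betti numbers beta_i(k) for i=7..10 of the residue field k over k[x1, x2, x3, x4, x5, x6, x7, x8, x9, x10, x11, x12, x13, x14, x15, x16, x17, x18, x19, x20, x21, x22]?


Koszul resolution: beta_i(k)=C(n,i), n=22
C(22,7)=170544, C(22,8)=319770, C(22,9)=497420, C(22,10)=646646
Sum=1634380


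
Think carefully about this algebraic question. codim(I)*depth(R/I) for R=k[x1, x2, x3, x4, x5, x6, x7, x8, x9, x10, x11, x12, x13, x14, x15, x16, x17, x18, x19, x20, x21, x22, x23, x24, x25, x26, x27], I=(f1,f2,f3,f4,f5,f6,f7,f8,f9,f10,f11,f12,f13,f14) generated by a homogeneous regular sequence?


codim=14, depth=dim(R/I)=27-14=13
Product=14*13=182


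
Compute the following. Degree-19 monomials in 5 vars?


C(d+n-1,n-1)=C(23,4)=8855


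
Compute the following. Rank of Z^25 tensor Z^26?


rank(M(x)N) = rank(M)*rank(N)
25*26 = 650


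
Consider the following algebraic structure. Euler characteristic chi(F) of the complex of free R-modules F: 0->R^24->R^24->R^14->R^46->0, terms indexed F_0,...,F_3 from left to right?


chi = sum (-1)^i * rank:
(-1)^0*24=24
(-1)^1*24=-24
(-1)^2*14=14
(-1)^3*46=-46
chi=-32


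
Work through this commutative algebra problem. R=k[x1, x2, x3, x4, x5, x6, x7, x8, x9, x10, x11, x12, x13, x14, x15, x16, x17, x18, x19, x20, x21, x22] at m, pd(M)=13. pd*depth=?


pd+depth=22
depth=22-13=9
pd*depth=13*9=117


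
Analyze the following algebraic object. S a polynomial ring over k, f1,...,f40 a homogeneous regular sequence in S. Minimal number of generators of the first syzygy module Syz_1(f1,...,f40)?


Regular sequence => Koszul complex is the minimal free resolution.
Syz_1 minimally generated by Koszul relations f_i*e_j - f_j*e_i (i<j): mu(Syz_1) = beta_2 = C(m,2) = m(m-1)/2
m=40
40*39/2 = 780


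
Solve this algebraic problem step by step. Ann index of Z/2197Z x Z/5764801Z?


Exponent = lcm of the cyclic orders; pairwise coprime => product.
13^3*7^8=2197*5764801=12665267797


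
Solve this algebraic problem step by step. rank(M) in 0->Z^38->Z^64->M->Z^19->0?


Alt sum=0:
(-1)^0*38 + (-1)^1*64 + (-1)^2*? + (-1)^3*19=0
rank(M)=45


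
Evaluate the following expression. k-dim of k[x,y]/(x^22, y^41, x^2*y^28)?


k[x,y]/I, I = (x^22, y^41, x^2*y^28)
Rect: 22x41=902. Corner: (22-2)x(41-28)=260.
dim = 902-260 = 642


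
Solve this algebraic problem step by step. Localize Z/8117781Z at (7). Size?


7-primary part: 8117781=7^6*69
Size=7^6=117649


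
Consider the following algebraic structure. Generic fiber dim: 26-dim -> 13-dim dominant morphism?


dim(fiber)=dim(X)-dim(Y)=26-13=13


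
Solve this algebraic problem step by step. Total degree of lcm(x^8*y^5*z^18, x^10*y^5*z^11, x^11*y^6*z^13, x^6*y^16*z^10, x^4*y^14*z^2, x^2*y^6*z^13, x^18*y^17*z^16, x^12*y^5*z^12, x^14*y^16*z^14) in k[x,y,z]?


lcm = componentwise max:
x: max(8,10,11,6,4,2,18,12,14)=18
y: max(5,5,6,16,14,6,17,5,16)=17
z: max(18,11,13,10,2,13,16,12,14)=18
Total=18+17+18=53


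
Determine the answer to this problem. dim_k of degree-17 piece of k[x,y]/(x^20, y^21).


k[x,y], I = (x^20, y^21), d = 17
Need i < 20 and d-i < 21.
Range: 0 <= i <= 17.
H(17) = 18


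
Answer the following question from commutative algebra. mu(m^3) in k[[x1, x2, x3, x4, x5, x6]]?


C(n+d-1,d)=C(8,3)=56


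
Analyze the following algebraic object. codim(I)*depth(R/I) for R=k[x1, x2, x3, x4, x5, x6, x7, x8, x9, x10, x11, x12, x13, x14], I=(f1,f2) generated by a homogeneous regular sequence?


codim=2, depth=dim(R/I)=14-2=12
Product=2*12=24


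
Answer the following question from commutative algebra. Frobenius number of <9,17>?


gcd(9,17)=1 => F=ab-a-b=9*17-9-17=153-26=127


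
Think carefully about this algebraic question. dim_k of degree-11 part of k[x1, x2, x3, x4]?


C(d+n-1,n-1)=C(14,3)=364


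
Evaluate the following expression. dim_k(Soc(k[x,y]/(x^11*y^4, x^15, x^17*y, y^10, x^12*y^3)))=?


Socle = ann(m) = span of standard monomials u with x*u, y*u in I (staircase corners).
Redundant generators: x^17*y
Minimal generators: x^15, x^12*y^3, x^11*y^4, y^10
Corners: x^10y^9, x^11y^3, x^14y^2
Socle dim=3


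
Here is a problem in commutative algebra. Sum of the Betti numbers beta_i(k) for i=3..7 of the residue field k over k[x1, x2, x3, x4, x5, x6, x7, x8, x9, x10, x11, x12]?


Koszul resolution: beta_i(k)=C(n,i), n=12
C(12,3)=220, C(12,4)=495, C(12,5)=792, C(12,6)=924, C(12,7)=792
Sum=3223


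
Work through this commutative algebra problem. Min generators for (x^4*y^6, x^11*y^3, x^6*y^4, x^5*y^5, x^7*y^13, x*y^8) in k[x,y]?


Remove redundant (divisible by others).
x^7*y^13 redundant.
Min: x^11*y^3, x^6*y^4, x^5*y^5, x^4*y^6, x*y^8
Count=5


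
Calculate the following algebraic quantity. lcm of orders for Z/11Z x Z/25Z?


Exponent = lcm of the cyclic orders; pairwise coprime => product.
11^1*5^2=11*25=275


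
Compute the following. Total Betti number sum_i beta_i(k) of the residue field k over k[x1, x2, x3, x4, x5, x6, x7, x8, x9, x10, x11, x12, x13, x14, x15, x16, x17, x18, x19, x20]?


Koszul resolution: beta_i(k)=C(n,i), n=20
sum_i C(20,i) = 2^20 = 1048576


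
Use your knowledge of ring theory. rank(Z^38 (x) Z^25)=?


rank(M(x)N) = rank(M)*rank(N)
38*25 = 950


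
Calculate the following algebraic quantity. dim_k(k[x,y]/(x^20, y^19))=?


Basis: x^i*y^j, i<20, j<19
20*19=380


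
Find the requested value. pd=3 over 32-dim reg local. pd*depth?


pd+depth=32
depth=32-3=29
pd*depth=3*29=87


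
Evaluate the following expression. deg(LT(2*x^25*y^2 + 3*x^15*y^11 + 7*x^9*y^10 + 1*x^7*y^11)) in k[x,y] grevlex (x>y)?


LT: 2*x^25*y^2
deg_x=25, deg_y=2
Total=25+2=27


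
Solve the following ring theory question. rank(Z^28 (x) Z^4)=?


rank(M(x)N) = rank(M)*rank(N)
28*4 = 112


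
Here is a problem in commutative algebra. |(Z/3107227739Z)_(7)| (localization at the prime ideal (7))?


7-primary part: 3107227739=7^10*11
Size=7^10=282475249


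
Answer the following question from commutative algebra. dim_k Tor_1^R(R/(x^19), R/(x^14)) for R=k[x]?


Tor_1(R/I,R/J)=(I cap J)/IJ=(x^19)/(x^33)
dim=33-19=min(19,14)=14


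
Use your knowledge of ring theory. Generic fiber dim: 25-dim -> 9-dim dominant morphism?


dim(fiber)=dim(X)-dim(Y)=25-9=16


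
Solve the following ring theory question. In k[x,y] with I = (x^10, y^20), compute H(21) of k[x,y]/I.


k[x,y], I = (x^10, y^20), d = 21
Need i < 10 and d-i < 20.
Range: 2 <= i <= 9.
H(21) = 8


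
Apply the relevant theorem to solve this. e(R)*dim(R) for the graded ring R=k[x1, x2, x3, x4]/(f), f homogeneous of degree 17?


e(R)=deg(f)=17, dim(R)=4-1=3
e*dim=17*3=51


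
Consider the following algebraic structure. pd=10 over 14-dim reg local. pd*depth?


pd+depth=14
depth=14-10=4
pd*depth=10*4=40


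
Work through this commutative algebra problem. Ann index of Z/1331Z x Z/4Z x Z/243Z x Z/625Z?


Exponent = lcm of the cyclic orders; pairwise coprime => product.
11^3*2^2*3^5*5^4=1331*4*243*625=808582500


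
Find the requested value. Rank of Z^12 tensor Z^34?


rank(M(x)N) = rank(M)*rank(N)
12*34 = 408


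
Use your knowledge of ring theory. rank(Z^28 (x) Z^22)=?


rank(M(x)N) = rank(M)*rank(N)
28*22 = 616


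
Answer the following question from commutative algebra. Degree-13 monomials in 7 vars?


C(d+n-1,n-1)=C(19,6)=27132


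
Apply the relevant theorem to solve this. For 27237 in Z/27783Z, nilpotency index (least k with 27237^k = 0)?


27237^k mod 27783:
k=1: 27237
k=2: 20286
k=3: 9261
k=4: 0
First zero at k = 4


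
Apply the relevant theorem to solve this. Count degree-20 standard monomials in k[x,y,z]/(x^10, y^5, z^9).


Need i<10, j<5, k<9 with i+j+k=20.
For each i, j ranges over max(0,20-i-8)..min(4,20-i):
  i=0: j in [12,4] -> 0
  i=1: j in [11,4] -> 0
  i=2: j in [10,4] -> 0
  i=3: j in [9,4] -> 0
  i=4: j in [8,4] -> 0
  i=5: j in [7,4] -> 0
  i=6: j in [6,4] -> 0
  i=7: j in [5,4] -> 0
  i=8: j in [4,4] -> 1
  i=9: j in [3,4] -> 2
H(20) = 0+0+0+0+0+0+0+0+1+2 = 3


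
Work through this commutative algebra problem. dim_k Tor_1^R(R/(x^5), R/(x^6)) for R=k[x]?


Tor_1(R/I,R/J)=(I cap J)/IJ=(x^6)/(x^11)
dim=11-6=min(5,6)=5


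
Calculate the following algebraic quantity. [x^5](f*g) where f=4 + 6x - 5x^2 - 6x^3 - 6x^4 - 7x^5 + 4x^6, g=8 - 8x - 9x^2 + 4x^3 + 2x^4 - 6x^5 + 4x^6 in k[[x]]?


[x^5] = sum a_i*b_j, i+j=5
  4*-6=-24
  6*2=12
  -5*4=-20
  -6*-9=54
  -6*-8=48
  -7*8=-56
Sum=14


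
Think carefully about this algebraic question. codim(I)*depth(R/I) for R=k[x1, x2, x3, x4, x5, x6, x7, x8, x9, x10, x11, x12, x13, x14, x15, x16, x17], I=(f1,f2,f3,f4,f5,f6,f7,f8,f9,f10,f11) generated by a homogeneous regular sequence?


codim=11, depth=dim(R/I)=17-11=6
Product=11*6=66


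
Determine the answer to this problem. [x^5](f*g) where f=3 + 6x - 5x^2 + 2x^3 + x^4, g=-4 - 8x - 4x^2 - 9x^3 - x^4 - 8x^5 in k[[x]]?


[x^5] = sum a_i*b_j, i+j=5
  3*-8=-24
  6*-1=-6
  -5*-9=45
  2*-4=-8
  1*-8=-8
Sum=-1


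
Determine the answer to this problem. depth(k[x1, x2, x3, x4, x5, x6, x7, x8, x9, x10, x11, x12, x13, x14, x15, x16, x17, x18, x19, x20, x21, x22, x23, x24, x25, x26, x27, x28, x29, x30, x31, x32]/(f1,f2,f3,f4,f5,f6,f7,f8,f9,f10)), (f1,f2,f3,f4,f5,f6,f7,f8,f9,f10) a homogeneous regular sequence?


depth(R)=32
depth(R/I)=32-10=22


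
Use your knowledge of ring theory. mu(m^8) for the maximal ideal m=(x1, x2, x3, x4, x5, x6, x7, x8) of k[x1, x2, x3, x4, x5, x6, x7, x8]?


Graded Nakayama: mu(m^d) = dim_k (m^d/m^(d+1)) = #degree-8 monomials in 8 vars
C(n+d-1,d)=C(15,8)=6435


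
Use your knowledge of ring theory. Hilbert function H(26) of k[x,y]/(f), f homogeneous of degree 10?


H(t)=d for t>=d-1.
d=10, t=26
H(26)=10


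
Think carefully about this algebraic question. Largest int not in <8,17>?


gcd(8,17)=1 => F=ab-a-b=8*17-8-17=136-25=111


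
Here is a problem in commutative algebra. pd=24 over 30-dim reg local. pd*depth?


pd+depth=30
depth=30-24=6
pd*depth=24*6=144


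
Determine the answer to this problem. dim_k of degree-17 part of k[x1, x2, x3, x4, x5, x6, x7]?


C(d+n-1,n-1)=C(23,6)=100947


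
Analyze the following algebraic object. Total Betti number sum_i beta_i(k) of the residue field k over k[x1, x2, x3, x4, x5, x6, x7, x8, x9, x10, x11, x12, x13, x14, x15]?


Koszul resolution: beta_i(k)=C(n,i), n=15
sum_i C(15,i) = 2^15 = 32768


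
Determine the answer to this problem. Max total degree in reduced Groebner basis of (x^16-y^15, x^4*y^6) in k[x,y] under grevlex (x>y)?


LT(f1)=x^16, LT(f2)=x^4y^6, lcm=x^16y^6
S(f1,f2) = y^6*f1 - x^12*f2 = -y^21
Reduced GB = {f1, f2, y^21}; degrees 16, 10, 21
Max = 21


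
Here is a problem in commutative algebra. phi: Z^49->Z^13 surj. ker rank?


rank(ker) = 49-13 = 36


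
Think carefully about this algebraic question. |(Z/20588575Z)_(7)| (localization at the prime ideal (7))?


7-primary part: 20588575=7^7*25
Size=7^7=823543


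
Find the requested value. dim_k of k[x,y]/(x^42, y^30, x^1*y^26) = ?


k[x,y]/I, I = (x^42, y^30, x^1*y^26)
Rect: 42x30=1260. Corner: (42-1)x(30-26)=164.
dim = 1260-164 = 1096


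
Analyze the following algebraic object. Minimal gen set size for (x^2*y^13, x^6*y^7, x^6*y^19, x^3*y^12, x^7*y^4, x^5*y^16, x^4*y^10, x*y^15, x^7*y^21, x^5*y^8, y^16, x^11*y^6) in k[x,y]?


Remove redundant (divisible by others).
x^5*y^16 redundant.
x^11*y^6 redundant.
x^7*y^21 redundant.
x^6*y^19 redundant.
Min: x^7*y^4, x^6*y^7, x^5*y^8, x^4*y^10, x^3*y^12, x^2*y^13, x*y^15, y^16
Count=8


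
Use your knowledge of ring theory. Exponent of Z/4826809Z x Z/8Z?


Exponent = lcm of the cyclic orders; pairwise coprime => product.
13^6*2^3=4826809*8=38614472


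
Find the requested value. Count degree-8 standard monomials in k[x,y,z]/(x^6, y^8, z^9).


Need i<6, j<8, k<9 with i+j+k=8.
For each i, j ranges over max(0,8-i-8)..min(7,8-i):
  i=0: j in [0,7] -> 8
  i=1: j in [0,7] -> 8
  i=2: j in [0,6] -> 7
  i=3: j in [0,5] -> 6
  i=4: j in [0,4] -> 5
  i=5: j in [0,3] -> 4
H(8) = 8+8+7+6+5+4 = 38


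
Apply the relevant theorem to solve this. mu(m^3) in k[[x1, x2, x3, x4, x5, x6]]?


C(n+d-1,d)=C(8,3)=56


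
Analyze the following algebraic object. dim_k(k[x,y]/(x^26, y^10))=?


Basis: x^i*y^j, i<26, j<10
26*10=260


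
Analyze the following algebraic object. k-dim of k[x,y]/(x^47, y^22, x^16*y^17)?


k[x,y]/I, I = (x^47, y^22, x^16*y^17)
Rect: 47x22=1034. Corner: (47-16)x(22-17)=155.
dim = 1034-155 = 879


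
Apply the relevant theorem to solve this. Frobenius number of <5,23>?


gcd(5,23)=1 => F=ab-a-b=5*23-5-23=115-28=87


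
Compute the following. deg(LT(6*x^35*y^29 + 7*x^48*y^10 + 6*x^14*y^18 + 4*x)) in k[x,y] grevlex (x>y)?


LT: 6*x^35*y^29
deg_x=35, deg_y=29
Total=35+29=64


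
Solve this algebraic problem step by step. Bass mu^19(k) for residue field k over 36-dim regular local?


C(n,i)=C(36,19)=8597496600


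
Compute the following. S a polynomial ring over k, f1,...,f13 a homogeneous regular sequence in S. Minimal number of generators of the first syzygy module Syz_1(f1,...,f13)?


Regular sequence => Koszul complex is the minimal free resolution.
Syz_1 minimally generated by Koszul relations f_i*e_j - f_j*e_i (i<j): mu(Syz_1) = beta_2 = C(m,2) = m(m-1)/2
m=13
13*12/2 = 78


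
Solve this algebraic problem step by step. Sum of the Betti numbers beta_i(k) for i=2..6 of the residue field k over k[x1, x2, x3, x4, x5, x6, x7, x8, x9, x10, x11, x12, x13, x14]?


Koszul resolution: beta_i(k)=C(n,i), n=14
C(14,2)=91, C(14,3)=364, C(14,4)=1001, C(14,5)=2002, C(14,6)=3003
Sum=6461


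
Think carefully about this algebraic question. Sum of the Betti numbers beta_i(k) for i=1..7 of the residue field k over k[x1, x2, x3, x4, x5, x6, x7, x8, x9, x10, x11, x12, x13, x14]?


Koszul resolution: beta_i(k)=C(n,i), n=14
C(14,1)=14, C(14,2)=91, C(14,3)=364, C(14,4)=1001, C(14,5)=2002, C(14,6)=3003, C(14,7)=3432
Sum=9907


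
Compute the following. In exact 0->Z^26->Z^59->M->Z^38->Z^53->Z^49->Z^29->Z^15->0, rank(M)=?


Alt sum=0:
(-1)^0*26 + (-1)^1*59 + (-1)^2*? + (-1)^3*38 + (-1)^4*53 + (-1)^5*49 + (-1)^6*29 + (-1)^7*15=0
rank(M)=53


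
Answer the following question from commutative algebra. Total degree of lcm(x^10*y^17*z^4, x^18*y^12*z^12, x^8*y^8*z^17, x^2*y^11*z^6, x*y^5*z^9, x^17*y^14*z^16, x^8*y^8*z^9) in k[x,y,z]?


lcm = componentwise max:
x: max(10,18,8,2,1,17,8)=18
y: max(17,12,8,11,5,14,8)=17
z: max(4,12,17,6,9,16,9)=17
Total=18+17+17=52


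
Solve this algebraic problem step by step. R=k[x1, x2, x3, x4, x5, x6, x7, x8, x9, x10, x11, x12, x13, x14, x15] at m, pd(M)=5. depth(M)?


pd+depth=depth(R)=15
depth=15-5=10


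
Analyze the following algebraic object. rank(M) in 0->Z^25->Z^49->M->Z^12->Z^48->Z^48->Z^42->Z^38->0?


Alt sum=0:
(-1)^0*25 + (-1)^1*49 + (-1)^2*? + (-1)^3*12 + (-1)^4*48 + (-1)^5*48 + (-1)^6*42 + (-1)^7*38=0
rank(M)=32


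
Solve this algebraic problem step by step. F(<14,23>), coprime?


gcd(14,23)=1 => F=ab-a-b=14*23-14-23=322-37=285


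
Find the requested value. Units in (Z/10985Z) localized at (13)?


Local ring = Z/2197Z.
phi(2197) = 13^2*(13-1) = 2028


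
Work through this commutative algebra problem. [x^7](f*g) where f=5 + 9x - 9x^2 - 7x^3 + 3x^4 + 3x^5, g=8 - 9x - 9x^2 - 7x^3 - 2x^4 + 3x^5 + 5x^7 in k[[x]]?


[x^7] = sum a_i*b_j, i+j=7
  5*5=25
  -9*3=-27
  -7*-2=14
  3*-7=-21
  3*-9=-27
Sum=-36


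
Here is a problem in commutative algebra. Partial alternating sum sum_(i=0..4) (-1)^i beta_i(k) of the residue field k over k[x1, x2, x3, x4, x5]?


Koszul resolution: beta_i(k)=C(n,i), n=5
sum_(i=0..p) (-1)^i C(n,i) = (-1)^p C(n-1,p)
(-1)^4*C(4,4) = (-1)^4*1 = 1


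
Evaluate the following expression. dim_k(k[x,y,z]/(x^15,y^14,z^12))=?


Basis: x^iy^jz^k, i<15,j<14,k<12
15*14*12=2520


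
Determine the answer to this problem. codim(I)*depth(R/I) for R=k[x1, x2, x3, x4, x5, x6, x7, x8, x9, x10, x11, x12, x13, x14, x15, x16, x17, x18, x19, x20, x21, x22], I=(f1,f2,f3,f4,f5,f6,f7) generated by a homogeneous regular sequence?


codim=7, depth=dim(R/I)=22-7=15
Product=7*15=105


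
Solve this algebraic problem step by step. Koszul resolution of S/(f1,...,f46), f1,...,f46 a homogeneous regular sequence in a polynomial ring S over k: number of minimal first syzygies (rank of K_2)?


Regular sequence => Koszul complex is the minimal free resolution.
Syz_1 minimally generated by Koszul relations f_i*e_j - f_j*e_i (i<j): mu(Syz_1) = beta_2 = C(m,2) = m(m-1)/2
m=46
46*45/2 = 1035


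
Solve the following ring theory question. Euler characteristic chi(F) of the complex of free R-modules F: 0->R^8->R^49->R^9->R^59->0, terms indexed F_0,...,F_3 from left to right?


chi = sum (-1)^i * rank:
(-1)^0*8=8
(-1)^1*49=-49
(-1)^2*9=9
(-1)^3*59=-59
chi=-91


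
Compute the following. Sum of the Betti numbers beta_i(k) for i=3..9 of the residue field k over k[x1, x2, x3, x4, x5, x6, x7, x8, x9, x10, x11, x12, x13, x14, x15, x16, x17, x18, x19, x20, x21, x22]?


Koszul resolution: beta_i(k)=C(n,i), n=22
C(22,3)=1540, C(22,4)=7315, C(22,5)=26334, C(22,6)=74613, C(22,7)=170544, C(22,8)=319770, C(22,9)=497420
Sum=1097536


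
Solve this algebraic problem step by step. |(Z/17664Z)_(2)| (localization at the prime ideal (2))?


2-primary part: 17664=2^8*69
Size=2^8=256


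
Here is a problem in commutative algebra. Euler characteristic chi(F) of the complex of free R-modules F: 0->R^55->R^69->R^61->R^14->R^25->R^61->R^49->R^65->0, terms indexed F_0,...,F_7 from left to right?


chi = sum (-1)^i * rank:
(-1)^0*55=55
(-1)^1*69=-69
(-1)^2*61=61
(-1)^3*14=-14
(-1)^4*25=25
(-1)^5*61=-61
(-1)^6*49=49
(-1)^7*65=-65
chi=-19


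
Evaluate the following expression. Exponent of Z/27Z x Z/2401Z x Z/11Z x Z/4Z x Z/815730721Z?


Exponent = lcm of the cyclic orders; pairwise coprime => product.
3^3*7^4*11^1*2^2*13^8=27*2401*11*4*815730721=2326780519811748


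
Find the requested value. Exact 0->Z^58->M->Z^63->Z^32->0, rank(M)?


Alt sum=0:
(-1)^0*58 + (-1)^1*? + (-1)^2*63 + (-1)^3*32=0
rank(M)=89


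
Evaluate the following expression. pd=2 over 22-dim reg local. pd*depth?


pd+depth=22
depth=22-2=20
pd*depth=2*20=40


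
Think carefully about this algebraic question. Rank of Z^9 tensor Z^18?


rank(M(x)N) = rank(M)*rank(N)
9*18 = 162


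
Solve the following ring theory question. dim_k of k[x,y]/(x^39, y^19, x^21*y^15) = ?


k[x,y]/I, I = (x^39, y^19, x^21*y^15)
Rect: 39x19=741. Corner: (39-21)x(19-15)=72.
dim = 741-72 = 669


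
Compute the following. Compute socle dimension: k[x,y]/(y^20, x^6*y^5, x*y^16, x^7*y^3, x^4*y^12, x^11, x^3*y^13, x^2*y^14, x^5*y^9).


Socle = ann(m) = span of standard monomials u with x*u, y*u in I (staircase corners).
Minimal generators: x^11, x^7*y^3, x^6*y^5, x^5*y^9, x^4*y^12, x^3*y^13, x^2*y^14, x*y^16, y^20
Corners: y^19, xy^15, x^2y^13, x^3y^12, x^4y^11, x^5y^8, x^6y^4, x^10y^2
Socle dim=8


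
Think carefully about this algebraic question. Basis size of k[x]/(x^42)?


Basis: 1,x,...,x^41
dim=42


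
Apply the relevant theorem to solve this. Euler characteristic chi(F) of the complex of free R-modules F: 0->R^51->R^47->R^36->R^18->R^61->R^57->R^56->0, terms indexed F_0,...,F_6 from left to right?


chi = sum (-1)^i * rank:
(-1)^0*51=51
(-1)^1*47=-47
(-1)^2*36=36
(-1)^3*18=-18
(-1)^4*61=61
(-1)^5*57=-57
(-1)^6*56=56
chi=82


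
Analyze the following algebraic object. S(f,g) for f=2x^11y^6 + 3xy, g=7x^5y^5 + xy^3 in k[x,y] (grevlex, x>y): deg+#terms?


LT(f)=2x^11y^6, LT(g)=7x^5y^5
lcm(LM)=x^11y^6
S(f,g) (scaled by 14 to clear denominators) = 7*f - 2x^6y*g = -2x^7y^4 + 21xy
2 terms, deg 11.
11+2=13


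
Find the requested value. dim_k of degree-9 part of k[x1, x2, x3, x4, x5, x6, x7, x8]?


C(d+n-1,n-1)=C(16,7)=11440


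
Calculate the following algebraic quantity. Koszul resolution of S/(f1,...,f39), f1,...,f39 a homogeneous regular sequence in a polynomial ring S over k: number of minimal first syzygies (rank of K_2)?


Regular sequence => Koszul complex is the minimal free resolution.
Syz_1 minimally generated by Koszul relations f_i*e_j - f_j*e_i (i<j): mu(Syz_1) = beta_2 = C(m,2) = m(m-1)/2
m=39
39*38/2 = 741


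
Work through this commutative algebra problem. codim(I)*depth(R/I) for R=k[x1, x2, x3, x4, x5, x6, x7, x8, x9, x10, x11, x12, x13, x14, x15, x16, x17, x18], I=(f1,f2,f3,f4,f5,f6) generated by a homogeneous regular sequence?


codim=6, depth=dim(R/I)=18-6=12
Product=6*12=72


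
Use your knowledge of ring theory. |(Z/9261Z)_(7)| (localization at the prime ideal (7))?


7-primary part: 9261=7^3*27
Size=7^3=343


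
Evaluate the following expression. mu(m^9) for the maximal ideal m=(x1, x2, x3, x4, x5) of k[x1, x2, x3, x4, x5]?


Graded Nakayama: mu(m^d) = dim_k (m^d/m^(d+1)) = #degree-9 monomials in 5 vars
C(n+d-1,d)=C(13,9)=715


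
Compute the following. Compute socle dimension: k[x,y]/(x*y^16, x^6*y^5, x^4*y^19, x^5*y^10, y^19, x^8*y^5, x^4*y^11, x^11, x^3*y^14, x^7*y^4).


Socle = ann(m) = span of standard monomials u with x*u, y*u in I (staircase corners).
Redundant generators: x^8*y^5, x^4*y^19
Minimal generators: x^11, x^7*y^4, x^6*y^5, x^5*y^10, x^4*y^11, x^3*y^14, x*y^16, y^19
Corners: y^18, x^2y^15, x^3y^13, x^4y^10, x^5y^9, x^6y^4, x^10y^3
Socle dim=7


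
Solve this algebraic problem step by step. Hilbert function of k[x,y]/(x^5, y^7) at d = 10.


k[x,y], I = (x^5, y^7), d = 10
Need i < 5 and d-i < 7.
Range: 4 <= i <= 4.
H(10) = 1


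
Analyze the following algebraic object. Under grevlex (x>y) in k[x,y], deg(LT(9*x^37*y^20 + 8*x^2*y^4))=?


LT: 9*x^37*y^20
deg_x=37, deg_y=20
Total=37+20=57


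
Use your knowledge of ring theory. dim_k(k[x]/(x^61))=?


Basis: 1,x,...,x^60
dim=61


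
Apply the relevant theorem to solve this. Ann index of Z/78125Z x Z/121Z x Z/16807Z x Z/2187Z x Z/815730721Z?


Exponent = lcm of the cyclic orders; pairwise coprime => product.
5^7*11^2*7^5*3^7*13^8=78125*121*16807*2187*815730721=283440041055974067890625


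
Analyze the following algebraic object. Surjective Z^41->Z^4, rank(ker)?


rank(ker) = 41-4 = 37


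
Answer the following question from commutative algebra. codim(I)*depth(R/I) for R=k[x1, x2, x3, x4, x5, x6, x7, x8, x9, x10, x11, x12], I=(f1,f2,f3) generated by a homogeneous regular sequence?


codim=3, depth=dim(R/I)=12-3=9
Product=3*9=27


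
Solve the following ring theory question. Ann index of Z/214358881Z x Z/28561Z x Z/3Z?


Exponent = lcm of the cyclic orders; pairwise coprime => product.
11^8*13^4*3^1=214358881*28561*3=18366912000723


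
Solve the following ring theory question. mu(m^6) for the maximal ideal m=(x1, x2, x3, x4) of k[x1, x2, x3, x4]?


Graded Nakayama: mu(m^d) = dim_k (m^d/m^(d+1)) = #degree-6 monomials in 4 vars
C(n+d-1,d)=C(9,6)=84


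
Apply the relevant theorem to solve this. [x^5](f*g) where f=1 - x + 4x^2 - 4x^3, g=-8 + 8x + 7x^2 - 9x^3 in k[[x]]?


[x^5] = sum a_i*b_j, i+j=5
  4*-9=-36
  -4*7=-28
Sum=-64


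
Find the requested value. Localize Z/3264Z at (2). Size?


2-primary part: 3264=2^6*51
Size=2^6=64


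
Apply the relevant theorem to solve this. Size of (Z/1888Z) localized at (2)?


2-primary part: 1888=2^5*59
Size=2^5=32


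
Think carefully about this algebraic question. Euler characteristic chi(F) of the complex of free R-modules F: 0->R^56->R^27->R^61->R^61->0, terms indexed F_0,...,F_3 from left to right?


chi = sum (-1)^i * rank:
(-1)^0*56=56
(-1)^1*27=-27
(-1)^2*61=61
(-1)^3*61=-61
chi=29


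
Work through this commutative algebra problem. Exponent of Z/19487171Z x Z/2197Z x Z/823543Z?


Exponent = lcm of the cyclic orders; pairwise coprime => product.
11^7*13^3*7^7=19487171*2197*823543=35258605617276041


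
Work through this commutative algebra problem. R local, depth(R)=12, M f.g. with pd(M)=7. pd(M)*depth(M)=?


pd+depth=12
depth=12-7=5
pd*depth=7*5=35


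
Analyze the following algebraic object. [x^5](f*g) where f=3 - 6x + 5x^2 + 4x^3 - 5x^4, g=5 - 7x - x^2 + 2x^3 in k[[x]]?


[x^5] = sum a_i*b_j, i+j=5
  5*2=10
  4*-1=-4
  -5*-7=35
Sum=41


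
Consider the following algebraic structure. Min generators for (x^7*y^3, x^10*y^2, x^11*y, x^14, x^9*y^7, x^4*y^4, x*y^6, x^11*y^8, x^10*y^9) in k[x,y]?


Remove redundant (divisible by others).
x^9*y^7 redundant.
x^11*y^8 redundant.
x^10*y^9 redundant.
Min: x^14, x^11*y, x^10*y^2, x^7*y^3, x^4*y^4, x*y^6
Count=6


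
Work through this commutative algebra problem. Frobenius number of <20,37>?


gcd(20,37)=1 => F=ab-a-b=20*37-20-37=740-57=683


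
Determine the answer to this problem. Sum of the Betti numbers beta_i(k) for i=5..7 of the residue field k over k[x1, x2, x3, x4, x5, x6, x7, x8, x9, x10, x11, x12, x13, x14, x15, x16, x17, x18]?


Koszul resolution: beta_i(k)=C(n,i), n=18
C(18,5)=8568, C(18,6)=18564, C(18,7)=31824
Sum=58956


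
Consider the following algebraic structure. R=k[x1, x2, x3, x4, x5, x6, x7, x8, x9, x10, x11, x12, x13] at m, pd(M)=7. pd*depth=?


pd+depth=13
depth=13-7=6
pd*depth=7*6=42


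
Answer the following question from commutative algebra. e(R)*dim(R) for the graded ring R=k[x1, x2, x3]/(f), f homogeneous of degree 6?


e(R)=deg(f)=6, dim(R)=3-1=2
e*dim=6*2=12


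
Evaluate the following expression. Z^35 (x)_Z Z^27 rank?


rank(M(x)N) = rank(M)*rank(N)
35*27 = 945


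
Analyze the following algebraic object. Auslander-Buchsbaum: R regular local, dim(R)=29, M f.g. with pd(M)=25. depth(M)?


pd+depth=depth(R)=29
depth=29-25=4


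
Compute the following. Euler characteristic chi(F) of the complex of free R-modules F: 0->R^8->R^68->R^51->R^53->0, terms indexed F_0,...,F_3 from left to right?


chi = sum (-1)^i * rank:
(-1)^0*8=8
(-1)^1*68=-68
(-1)^2*51=51
(-1)^3*53=-53
chi=-62


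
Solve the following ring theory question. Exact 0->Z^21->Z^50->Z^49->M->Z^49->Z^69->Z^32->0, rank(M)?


Alt sum=0:
(-1)^0*21 + (-1)^1*50 + (-1)^2*49 + (-1)^3*? + (-1)^4*49 + (-1)^5*69 + (-1)^6*32=0
rank(M)=32


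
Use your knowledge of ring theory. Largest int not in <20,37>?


gcd(20,37)=1 => F=ab-a-b=20*37-20-37=740-57=683


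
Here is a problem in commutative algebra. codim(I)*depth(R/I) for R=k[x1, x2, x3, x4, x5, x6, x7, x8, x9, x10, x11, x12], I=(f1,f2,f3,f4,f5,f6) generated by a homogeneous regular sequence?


codim=6, depth=dim(R/I)=12-6=6
Product=6*6=36


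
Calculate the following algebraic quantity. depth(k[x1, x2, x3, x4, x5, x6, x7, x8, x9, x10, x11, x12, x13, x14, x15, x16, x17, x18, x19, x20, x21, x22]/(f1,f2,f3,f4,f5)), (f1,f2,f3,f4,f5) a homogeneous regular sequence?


depth(R)=22
depth(R/I)=22-5=17


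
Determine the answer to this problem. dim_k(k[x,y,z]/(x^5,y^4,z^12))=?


Basis: x^iy^jz^k, i<5,j<4,k<12
5*4*12=240


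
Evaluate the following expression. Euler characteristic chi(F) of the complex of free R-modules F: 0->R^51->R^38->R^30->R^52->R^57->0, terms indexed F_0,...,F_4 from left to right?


chi = sum (-1)^i * rank:
(-1)^0*51=51
(-1)^1*38=-38
(-1)^2*30=30
(-1)^3*52=-52
(-1)^4*57=57
chi=48


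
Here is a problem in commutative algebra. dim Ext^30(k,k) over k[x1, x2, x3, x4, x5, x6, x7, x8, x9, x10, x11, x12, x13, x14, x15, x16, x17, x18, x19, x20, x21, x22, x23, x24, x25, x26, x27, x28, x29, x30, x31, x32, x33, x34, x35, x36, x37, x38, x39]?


C(n,i)=C(39,30)=211915132


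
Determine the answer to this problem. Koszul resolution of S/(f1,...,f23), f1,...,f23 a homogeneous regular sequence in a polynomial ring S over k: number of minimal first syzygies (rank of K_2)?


Regular sequence => Koszul complex is the minimal free resolution.
Syz_1 minimally generated by Koszul relations f_i*e_j - f_j*e_i (i<j): mu(Syz_1) = beta_2 = C(m,2) = m(m-1)/2
m=23
23*22/2 = 253


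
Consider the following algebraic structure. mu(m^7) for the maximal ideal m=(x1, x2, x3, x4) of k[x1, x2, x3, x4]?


Graded Nakayama: mu(m^d) = dim_k (m^d/m^(d+1)) = #degree-7 monomials in 4 vars
C(n+d-1,d)=C(10,7)=120


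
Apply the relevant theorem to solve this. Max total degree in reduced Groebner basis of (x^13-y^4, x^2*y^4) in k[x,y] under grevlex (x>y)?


LT(f1)=x^13, LT(f2)=x^2y^4, lcm=x^13y^4
S(f1,f2) = y^4*f1 - x^11*f2 = -y^8
Reduced GB = {f1, f2, y^8}; degrees 13, 6, 8
Max = 13


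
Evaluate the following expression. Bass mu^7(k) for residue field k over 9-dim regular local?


C(n,i)=C(9,7)=36


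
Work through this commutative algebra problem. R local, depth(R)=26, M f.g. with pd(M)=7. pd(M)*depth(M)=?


pd+depth=26
depth=26-7=19
pd*depth=7*19=133


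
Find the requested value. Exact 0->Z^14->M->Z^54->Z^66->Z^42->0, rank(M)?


Alt sum=0:
(-1)^0*14 + (-1)^1*? + (-1)^2*54 + (-1)^3*66 + (-1)^4*42=0
rank(M)=44


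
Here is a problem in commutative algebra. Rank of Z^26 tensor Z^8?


rank(M(x)N) = rank(M)*rank(N)
26*8 = 208


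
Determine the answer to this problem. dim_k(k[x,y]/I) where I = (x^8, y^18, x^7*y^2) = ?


k[x,y]/I, I = (x^8, y^18, x^7*y^2)
Rect: 8x18=144. Corner: (8-7)x(18-2)=16.
dim = 144-16 = 128


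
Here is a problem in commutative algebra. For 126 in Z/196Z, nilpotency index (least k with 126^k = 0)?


126^k mod 196:
k=1: 126
k=2: 0
First zero at k = 2


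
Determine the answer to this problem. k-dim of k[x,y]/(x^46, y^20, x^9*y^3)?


k[x,y]/I, I = (x^46, y^20, x^9*y^3)
Rect: 46x20=920. Corner: (46-9)x(20-3)=629.
dim = 920-629 = 291


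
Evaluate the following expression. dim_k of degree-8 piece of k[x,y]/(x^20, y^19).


k[x,y], I = (x^20, y^19), d = 8
Need i < 20 and d-i < 19.
Range: 0 <= i <= 8.
H(8) = 9
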